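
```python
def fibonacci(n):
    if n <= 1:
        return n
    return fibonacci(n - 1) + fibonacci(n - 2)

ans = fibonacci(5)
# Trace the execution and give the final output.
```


fibonacci(5)
= fibonacci(4) + fibonacci(3)
= (fibonacci(3) + fibonacci(2)) + fibonacci(3)
Computing bottom-up: fibonacci(0)=0, fibonacci(1)=1, fibonacci(2)=1, fibonacci(3)=2, fibonacci(4)=3, fibonacci(5)=5
= 5


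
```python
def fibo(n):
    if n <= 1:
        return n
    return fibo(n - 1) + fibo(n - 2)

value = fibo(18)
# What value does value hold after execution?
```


fibo(18)
= fibo(17) + fibo(16)
= (fibo(16) + fibo(15)) + fibo(16)
Computing bottom-up: fibo(0)=0, fibo(1)=1, fibo(2)=1, fibo(3)=2, fibo(4)=3, fibo(5)=5, fibo(6)=8, fibo(7)=13, fibo(8)=21, fibo(9)=34, fibo(10)=55, fibo(11)=89, fibo(12)=144, fibo(13)=233, fibo(14)=377, fibo(15)=610, fibo(16)=987, fibo(17)=1597, fibo(18)=2584
= 2584


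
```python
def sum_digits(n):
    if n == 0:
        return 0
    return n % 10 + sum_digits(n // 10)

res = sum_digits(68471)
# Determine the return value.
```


sum_digits(68471)
= 1 + sum_digits(6847)
= 1 + 7 + sum_digits(684)
= 1 + 7 + 4 + sum_digits(68)
= 1 + 7 + 4 + 8 + sum_digits(6)
= 1 + 7 + 4 + 8 + 6 + sum_digits(0)
= 1 + 7 + 4 + 8 + 6 + 0
= 26


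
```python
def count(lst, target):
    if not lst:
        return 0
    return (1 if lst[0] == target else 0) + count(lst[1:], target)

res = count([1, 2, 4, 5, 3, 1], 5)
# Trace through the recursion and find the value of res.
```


count([1, 2, 4, 5, 3, 1], 5)
lst[0]=1 != 5: 0 + count([2, 4, 5, 3, 1], 5)
lst[0]=2 != 5: 0 + count([4, 5, 3, 1], 5)
lst[0]=4 != 5: 0 + count([5, 3, 1], 5)
lst[0]=5 == 5: 1 + count([3, 1], 5)
lst[0]=3 != 5: 0 + count([1], 5)
lst[0]=1 != 5: 0 + count([], 5)
= 1


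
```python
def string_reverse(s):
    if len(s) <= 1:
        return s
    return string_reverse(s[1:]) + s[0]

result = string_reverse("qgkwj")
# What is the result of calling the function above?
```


string_reverse("qgkwj")
= string_reverse("gkwj") + "q"
= string_reverse("kwj") + "g" + "q"
= string_reverse("wj") + "k" + "g" + "q"
= string_reverse("j") + "w" + "k" + "g" + "q"
= "j" + "w" + "k" + "g" + "q"
= "jwkgq"


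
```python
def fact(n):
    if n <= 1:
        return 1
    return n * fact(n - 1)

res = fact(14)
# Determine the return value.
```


fact(14)
= 14 * fact(13)
= 14 * 13 * fact(12)
= 14 * 13 * 12 * fact(11)
= 14 * 13 * 12 * 11 * fact(10)
= 14 * 13 * 12 * 11 * 10 * fact(9)
= 14 * 13 * 12 * 11 * 10 * 9 * fact(8)
= 14 * 13 * 12 * 11 * 10 * 9 * 8 * fact(7)
= 14 * 13 * 12 * 11 * 10 * 9 * 8 * 7 * fact(6)
= 14 * 13 * 12 * 11 * 10 * 9 * 8 * 7 * 6 * fact(5)
= 14 * 13 * 12 * 11 * 10 * 9 * 8 * 7 * 6 * 5 * fact(4)
= 14 * 13 * 12 * 11 * 10 * 9 * 8 * 7 * 6 * 5 * 4 * fact(3)
= 14 * 13 * 12 * 11 * 10 * 9 * 8 * 7 * 6 * 5 * 4 * 3 * fact(2)
= 14 * 13 * 12 * 11 * 10 * 9 * 8 * 7 * 6 * 5 * 4 * 3 * 2 * fact(1)
= 14 * 13 * 12 * 11 * 10 * 9 * 8 * 7 * 6 * 5 * 4 * 3 * 2 * 1
= 87178291200


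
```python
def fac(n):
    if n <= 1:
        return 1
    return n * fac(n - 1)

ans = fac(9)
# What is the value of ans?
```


fac(9)
= 9 * fac(8)
= 9 * 8 * fac(7)
= 9 * 8 * 7 * fac(6)
= 9 * 8 * 7 * 6 * fac(5)
= 9 * 8 * 7 * 6 * 5 * fac(4)
= 9 * 8 * 7 * 6 * 5 * 4 * fac(3)
= 9 * 8 * 7 * 6 * 5 * 4 * 3 * fac(2)
= 9 * 8 * 7 * 6 * 5 * 4 * 3 * 2 * fac(1)
= 9 * 8 * 7 * 6 * 5 * 4 * 3 * 2 * 1
= 362880


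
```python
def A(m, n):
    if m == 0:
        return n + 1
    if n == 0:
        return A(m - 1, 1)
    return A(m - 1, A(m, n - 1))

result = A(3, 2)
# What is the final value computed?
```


A(3, 2)
= A(2, A(3, 1))
First compute A(3, 1) = 13
= A(2, 13)
= 29


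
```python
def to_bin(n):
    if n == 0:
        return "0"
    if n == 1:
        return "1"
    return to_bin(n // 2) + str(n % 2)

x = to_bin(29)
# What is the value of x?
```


to_bin(29)
= to_bin(14) + "1"
= to_bin(7) + "0" + "1"
= to_bin(3) + "1" + "0" + "1"
= to_bin(1) + "1" + "1" + "0" + "1"
= "1" + "1" + "1" + "0" + "1"
= "11101"


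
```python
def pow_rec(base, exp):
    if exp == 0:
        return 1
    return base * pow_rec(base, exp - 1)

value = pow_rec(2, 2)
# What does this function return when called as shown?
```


pow_rec(2, 2)
= 2 * pow_rec(2, 1)
= 2 * 2 * pow_rec(2, 0)
= 2 * 2 * 1
= 4


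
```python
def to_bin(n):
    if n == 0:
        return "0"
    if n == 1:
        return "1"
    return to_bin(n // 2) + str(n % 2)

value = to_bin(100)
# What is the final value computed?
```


to_bin(100)
= to_bin(50) + "0"
= to_bin(25) + "0" + "0"
= to_bin(12) + "1" + "0" + "0"
= to_bin(6) + "0" + "1" + "0" + "0"
= to_bin(3) + "0" + "0" + "1" + "0" + "0"
= to_bin(1) + "1" + "0" + "0" + "1" + "0" + "0"
= "1" + "1" + "0" + "0" + "1" + "0" + "0"
= "1100100"


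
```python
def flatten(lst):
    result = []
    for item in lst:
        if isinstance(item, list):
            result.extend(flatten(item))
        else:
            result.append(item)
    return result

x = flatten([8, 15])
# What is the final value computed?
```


flatten([8, 15])
Processing each element:
  8 is not a list -> append 8
  15 is not a list -> append 15
= [8, 15]


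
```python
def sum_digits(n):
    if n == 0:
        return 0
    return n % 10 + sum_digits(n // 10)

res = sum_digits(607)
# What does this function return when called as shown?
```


sum_digits(607)
= 7 + sum_digits(60)
= 7 + 0 + sum_digits(6)
= 7 + 0 + 6 + sum_digits(0)
= 7 + 0 + 6 + 0
= 13


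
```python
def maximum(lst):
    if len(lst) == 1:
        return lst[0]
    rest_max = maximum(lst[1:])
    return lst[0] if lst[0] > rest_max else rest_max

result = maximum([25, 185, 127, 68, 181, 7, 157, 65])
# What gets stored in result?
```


maximum([25, 185, 127, 68, 181, 7, 157, 65])
= compare 25 with maximum([185, 127, 68, 181, 7, 157, 65])
= compare 185 with maximum([127, 68, 181, 7, 157, 65])
= compare 127 with maximum([68, 181, 7, 157, 65])
= compare 68 with maximum([181, 7, 157, 65])
= compare 181 with maximum([7, 157, 65])
= compare 7 with maximum([157, 65])
= compare 157 with maximum([65])
Base: maximum([65]) = 65
compare 157 with 65: max = 157
compare 7 with 157: max = 157
compare 181 with 157: max = 181
compare 68 with 181: max = 181
compare 127 with 181: max = 181
compare 185 with 181: max = 185
compare 25 with 185: max = 185
= 185


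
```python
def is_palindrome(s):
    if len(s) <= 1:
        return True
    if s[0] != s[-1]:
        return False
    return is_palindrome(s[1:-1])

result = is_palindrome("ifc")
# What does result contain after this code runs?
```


is_palindrome("ifc")
"ifc": s[0]='i' != s[-1]='c' -> False
= False


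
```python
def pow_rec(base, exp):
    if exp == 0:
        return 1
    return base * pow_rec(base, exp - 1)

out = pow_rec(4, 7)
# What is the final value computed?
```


pow_rec(4, 7)
= 4 * pow_rec(4, 6)
= 4 * 4 * pow_rec(4, 5)
= 4 * 4 * 4 * pow_rec(4, 4)
= 4 * 4 * 4 * 4 * pow_rec(4, 3)
= 4 * 4 * 4 * 4 * 4 * pow_rec(4, 2)
= 4 * 4 * 4 * 4 * 4 * 4 * pow_rec(4, 1)
= 4 * 4 * 4 * 4 * 4 * 4 * 4 * pow_rec(4, 0)
= 4 * 4 * 4 * 4 * 4 * 4 * 4 * 1
= 16384


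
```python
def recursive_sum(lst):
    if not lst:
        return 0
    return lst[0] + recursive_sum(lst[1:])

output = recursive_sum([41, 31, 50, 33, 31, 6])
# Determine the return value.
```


recursive_sum([41, 31, 50, 33, 31, 6])
= 41 + recursive_sum([31, 50, 33, 31, 6])
= 41 + 31 + recursive_sum([50, 33, 31, 6])
= 41 + 31 + 50 + recursive_sum([33, 31, 6])
= 41 + 31 + 50 + 33 + recursive_sum([31, 6])
= 41 + 31 + 50 + 33 + 31 + recursive_sum([6])
= 41 + 31 + 50 + 33 + 31 + 6 + recursive_sum([])
= 41 + 31 + 50 + 33 + 31 + 6 + 0
= 192


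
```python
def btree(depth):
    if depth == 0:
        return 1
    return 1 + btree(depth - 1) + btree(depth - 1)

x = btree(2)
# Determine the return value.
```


btree(2)
= 1 + btree(1) + btree(1)
= 1 + 2 * btree(1)
btree(k) = 2^(k+1) - 1
btree(0) = 1
btree(1) = 3
btree(2) = 7
btree(2) = 2^3 - 1 = 7


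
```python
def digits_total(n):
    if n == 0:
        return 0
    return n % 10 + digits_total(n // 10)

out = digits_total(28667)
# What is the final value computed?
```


digits_total(28667)
= 7 + digits_total(2866)
= 7 + 6 + digits_total(286)
= 7 + 6 + 6 + digits_total(28)
= 7 + 6 + 6 + 8 + digits_total(2)
= 7 + 6 + 6 + 8 + 2 + digits_total(0)
= 7 + 6 + 6 + 8 + 2 + 0
= 29


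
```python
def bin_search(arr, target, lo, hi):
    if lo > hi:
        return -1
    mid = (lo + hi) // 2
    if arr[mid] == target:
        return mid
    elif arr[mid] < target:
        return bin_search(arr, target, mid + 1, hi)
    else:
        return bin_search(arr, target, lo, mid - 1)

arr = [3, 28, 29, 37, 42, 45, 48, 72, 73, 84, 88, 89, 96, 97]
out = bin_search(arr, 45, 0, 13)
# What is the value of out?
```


bin_search(arr, 45, 0, 13)
lo=0, hi=13, mid=6, arr[mid]=48
48 > 45, search left half
lo=0, hi=5, mid=2, arr[mid]=29
29 < 45, search right half
lo=3, hi=5, mid=4, arr[mid]=42
42 < 45, search right half
lo=5, hi=5, mid=5, arr[mid]=45
arr[5] == 45, found at index 5
= 5


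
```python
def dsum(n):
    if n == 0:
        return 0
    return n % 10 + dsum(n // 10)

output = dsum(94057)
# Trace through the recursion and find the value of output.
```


dsum(94057)
= 7 + dsum(9405)
= 7 + 5 + dsum(940)
= 7 + 5 + 0 + dsum(94)
= 7 + 5 + 0 + 4 + dsum(9)
= 7 + 5 + 0 + 4 + 9 + dsum(0)
= 7 + 5 + 0 + 4 + 9 + 0
= 25


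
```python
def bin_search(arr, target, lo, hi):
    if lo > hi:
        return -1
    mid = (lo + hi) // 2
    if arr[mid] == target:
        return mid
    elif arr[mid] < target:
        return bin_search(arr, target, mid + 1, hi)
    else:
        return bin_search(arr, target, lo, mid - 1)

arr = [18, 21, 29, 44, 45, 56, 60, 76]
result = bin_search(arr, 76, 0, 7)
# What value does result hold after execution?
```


bin_search(arr, 76, 0, 7)
lo=0, hi=7, mid=3, arr[mid]=44
44 < 76, search right half
lo=4, hi=7, mid=5, arr[mid]=56
56 < 76, search right half
lo=6, hi=7, mid=6, arr[mid]=60
60 < 76, search right half
lo=7, hi=7, mid=7, arr[mid]=76
arr[7] == 76, found at index 7
= 7


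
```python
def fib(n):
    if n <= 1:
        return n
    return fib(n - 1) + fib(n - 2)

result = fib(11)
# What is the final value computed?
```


fib(11)
= fib(10) + fib(9)
= (fib(9) + fib(8)) + fib(9)
Computing bottom-up: fib(0)=0, fib(1)=1, fib(2)=1, fib(3)=2, fib(4)=3, fib(5)=5, fib(6)=8, fib(7)=13, fib(8)=21, fib(9)=34, fib(10)=55, fib(11)=89
= 89


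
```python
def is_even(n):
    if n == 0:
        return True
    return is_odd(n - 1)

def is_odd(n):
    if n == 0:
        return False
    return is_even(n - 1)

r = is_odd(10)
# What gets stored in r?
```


is_odd(10)
= is_even(9)
= is_odd(8)
= is_even(7)
= is_odd(6)
= is_even(5)
= is_odd(4)
= is_even(3)
= is_odd(2)
= is_even(1)
= is_odd(0)
n == 0: return False
= False


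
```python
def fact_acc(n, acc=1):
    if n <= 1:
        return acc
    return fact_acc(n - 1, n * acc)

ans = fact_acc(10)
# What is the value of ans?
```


fact_acc(10, 1)
= fact_acc(9, 10 * 1) = fact_acc(9, 10)
= fact_acc(8, 9 * 10) = fact_acc(8, 90)
= fact_acc(7, 8 * 90) = fact_acc(7, 720)
= fact_acc(6, 7 * 720) = fact_acc(6, 5040)
= fact_acc(5, 6 * 5040) = fact_acc(5, 30240)
= fact_acc(4, 5 * 30240) = fact_acc(4, 151200)
= fact_acc(3, 4 * 151200) = fact_acc(3, 604800)
= fact_acc(2, 3 * 604800) = fact_acc(2, 1814400)
= fact_acc(1, 2 * 1814400) = fact_acc(1, 3628800)
n <= 1, return acc = 3628800


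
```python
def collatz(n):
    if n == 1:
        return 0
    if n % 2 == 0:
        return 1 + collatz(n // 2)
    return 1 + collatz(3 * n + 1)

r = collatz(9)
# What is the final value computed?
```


collatz(9)
9 is odd -> 3*9+1 = 28 -> collatz(28)
28 is even -> collatz(14)
14 is even -> collatz(7)
7 is odd -> 3*7+1 = 22 -> collatz(22)
22 is even -> collatz(11)
11 is odd -> 3*11+1 = 34 -> collatz(34)
34 is even -> collatz(17)
17 is odd -> 3*17+1 = 52 -> collatz(52)
52 is even -> collatz(26)
26 is even -> collatz(13)
13 is odd -> 3*13+1 = 40 -> collatz(40)
40 is even -> collatz(20)
20 is even -> collatz(10)
10 is even -> collatz(5)
5 is odd -> 3*5+1 = 16 -> collatz(16)
16 is even -> collatz(8)
8 is even -> collatz(4)
4 is even -> collatz(2)
2 is even -> collatz(1)
Reached 1 after 19 steps
= 19


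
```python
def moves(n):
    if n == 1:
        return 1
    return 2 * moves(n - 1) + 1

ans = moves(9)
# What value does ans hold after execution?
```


moves(9)
= 2 * moves(8) + 1
= 2 * (2 * moves(7) + 1) + 1
= 2 * (2 * (2 * moves(6) + 1) + 1) + 1
= 2 * (2 * (2 * (2 * moves(5) + 1) + 1) + 1) + 1
= 2 * (2 * (2 * (2 * (2 * moves(4) + 1) + 1) + 1) + 1) + 1
= 2 * (2 * (2 * (2 * (2 * (2 * moves(3) + 1) + 1) + 1) + 1) + 1) + 1
= 2 * (2 * (2 * (2 * (2 * (2 * (2 * moves(2) + 1) + 1) + 1) + 1) + 1) + 1) + 1
= 2 * (2 * (2 * (2 * (2 * (2 * (2 * (2 * moves(1) + 1) + 1) + 1) + 1) + 1) + 1) + 1) + 1
Now compute bottom-up:
moves(1) = 1
moves(2) = 2 * 1 + 1 = 3
moves(3) = 2 * 3 + 1 = 7
moves(4) = 2 * 7 + 1 = 15
moves(5) = 2 * 15 + 1 = 31
moves(6) = 2 * 31 + 1 = 63
moves(7) = 2 * 63 + 1 = 127
moves(8) = 2 * 127 + 1 = 255
moves(9) = 2 * 255 + 1 = 511
= 511


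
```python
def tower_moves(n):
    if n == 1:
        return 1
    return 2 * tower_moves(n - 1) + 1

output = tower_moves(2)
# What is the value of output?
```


tower_moves(2)
= 2 * tower_moves(1) + 1
Now compute bottom-up:
tower_moves(1) = 1
tower_moves(2) = 2 * 1 + 1 = 3
= 3


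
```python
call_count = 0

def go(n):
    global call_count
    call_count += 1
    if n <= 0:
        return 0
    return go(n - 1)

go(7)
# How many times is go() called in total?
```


go(7) calls go(6) calls ... calls go(0)
Total calls: 7 + 1 (for base case) = 8


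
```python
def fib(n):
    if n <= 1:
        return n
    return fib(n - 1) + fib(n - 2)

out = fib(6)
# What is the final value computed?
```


fib(6)
= fib(5) + fib(4)
= (fib(4) + fib(3)) + fib(4)
Computing bottom-up: fib(0)=0, fib(1)=1, fib(2)=1, fib(3)=2, fib(4)=3, fib(5)=5, fib(6)=8
= 8


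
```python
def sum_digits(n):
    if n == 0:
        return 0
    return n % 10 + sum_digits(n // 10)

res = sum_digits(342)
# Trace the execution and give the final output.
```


sum_digits(342)
= 2 + sum_digits(34)
= 2 + 4 + sum_digits(3)
= 2 + 4 + 3 + sum_digits(0)
= 2 + 4 + 3 + 0
= 9


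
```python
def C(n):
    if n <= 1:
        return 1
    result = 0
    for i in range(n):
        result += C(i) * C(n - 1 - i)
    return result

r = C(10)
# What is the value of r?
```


C(10)
= sum of C(i) * C(10-1-i) for i in 0..9
First compute sub-values bottom-up:
  C(0) = 1, C(1) = 1
  C(2) = 1*1 + 1*1 = 2
  C(3) = 1*2 + 1*1 + 2*1 = 5
  C(4) = 1*5 + 1*2 + 2*1 + 5*1 = 14
  C(5) = 1*14 + 1*5 + 2*2 + 5*1 + 14*1 = 42
  C(6) = 1*42 + 1*14 + 2*5 + 5*2 + 14*1 + 42*1 = 132
  C(7) = 1*132 + 1*42 + 2*14 + 5*5 + 14*2 + 42*1 + 132*1 = 429
  C(8) = 1*429 + 1*132 + 2*42 + 5*14 + 14*5 + 42*2 + 132*1 + 429*1 = 1430
  C(9) = 1*1430 + 1*429 + 2*132 + 5*42 + 14*14 + 42*5 + 132*2 + 429*1 + 1430*1 = 4862
Now C(10):
  C(0)*C(9) = 1*4862 = 4862
  C(1)*C(8) = 1*1430 = 1430
  C(2)*C(7) = 2*429 = 858
  C(3)*C(6) = 5*132 = 660
  C(4)*C(5) = 14*42 = 588
  C(5)*C(4) = 42*14 = 588
  C(6)*C(3) = 132*5 = 660
  C(7)*C(2) = 429*2 = 858
  C(8)*C(1) = 1430*1 = 1430
  C(9)*C(0) = 4862*1 = 4862
= 4862 + 1430 + 858 + 660 + 588 + 588 + 660 + 858 + 1430 + 4862
= 16796


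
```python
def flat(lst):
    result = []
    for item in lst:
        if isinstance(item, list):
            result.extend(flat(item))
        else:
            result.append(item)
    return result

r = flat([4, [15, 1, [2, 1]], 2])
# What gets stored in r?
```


flat([4, [15, 1, [2, 1]], 2])
Processing each element:
  4 is not a list -> append 4
  [15, 1, [2, 1]] is a list -> flat recursively -> [15, 1, 2, 1]
  2 is not a list -> append 2
= [4, 15, 1, 2, 1, 2]


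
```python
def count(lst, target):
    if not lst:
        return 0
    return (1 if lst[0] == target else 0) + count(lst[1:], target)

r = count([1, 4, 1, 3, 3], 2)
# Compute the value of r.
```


count([1, 4, 1, 3, 3], 2)
lst[0]=1 != 2: 0 + count([4, 1, 3, 3], 2)
lst[0]=4 != 2: 0 + count([1, 3, 3], 2)
lst[0]=1 != 2: 0 + count([3, 3], 2)
lst[0]=3 != 2: 0 + count([3], 2)
lst[0]=3 != 2: 0 + count([], 2)
= 0


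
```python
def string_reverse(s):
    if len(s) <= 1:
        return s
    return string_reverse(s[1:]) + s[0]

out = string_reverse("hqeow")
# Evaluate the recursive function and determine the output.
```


string_reverse("hqeow")
= string_reverse("qeow") + "h"
= string_reverse("eow") + "q" + "h"
= string_reverse("ow") + "e" + "q" + "h"
= string_reverse("w") + "o" + "e" + "q" + "h"
= "w" + "o" + "e" + "q" + "h"
= "woeqh"


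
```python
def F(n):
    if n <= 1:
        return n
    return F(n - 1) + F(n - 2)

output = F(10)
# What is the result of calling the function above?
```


F(10)
= F(9) + F(8)
= (F(8) + F(7)) + F(8)
Computing bottom-up: F(0)=0, F(1)=1, F(2)=1, F(3)=2, F(4)=3, F(5)=5, F(6)=8, F(7)=13, F(8)=21, F(9)=34, F(10)=55
= 55


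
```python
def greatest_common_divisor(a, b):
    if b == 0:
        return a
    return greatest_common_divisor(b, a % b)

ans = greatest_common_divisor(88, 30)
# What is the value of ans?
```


greatest_common_divisor(88, 30)
= greatest_common_divisor(30, 88 % 30) = greatest_common_divisor(30, 28)
= greatest_common_divisor(28, 30 % 28) = greatest_common_divisor(28, 2)
= greatest_common_divisor(2, 28 % 2) = greatest_common_divisor(2, 0)
b == 0, return a = 2


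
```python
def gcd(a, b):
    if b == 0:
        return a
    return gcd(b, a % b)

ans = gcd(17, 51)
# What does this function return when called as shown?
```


gcd(17, 51)
= gcd(51, 17 % 51) = gcd(51, 17)
= gcd(17, 51 % 17) = gcd(17, 0)
b == 0, return a = 17


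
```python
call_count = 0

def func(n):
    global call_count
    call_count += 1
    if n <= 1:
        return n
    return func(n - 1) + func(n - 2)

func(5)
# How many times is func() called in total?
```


func(5) calls func(4) and func(3); each non-base call branches into two more.
Let C(k) = total number of calls made by func(k), including the call to func(k) itself.
Base cases: C(0) = 1, C(1) = 1
Recurrence: C(k) = 1 + C(k-1) + C(k-2)
  C(2) = 1 + C(1) + C(0) = 1 + 1 + 1 = 3
  C(3) = 1 + C(2) + C(1) = 1 + 3 + 1 = 5
  C(4) = 1 + C(3) + C(2) = 1 + 5 + 3 = 9
  C(5) = 1 + C(4) + C(3) = 1 + 9 + 5 = 15
Total calls = C(5) = 15


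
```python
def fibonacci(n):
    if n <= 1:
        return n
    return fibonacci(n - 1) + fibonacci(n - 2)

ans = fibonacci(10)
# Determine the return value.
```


fibonacci(10)
= fibonacci(9) + fibonacci(8)
= (fibonacci(8) + fibonacci(7)) + fibonacci(8)
Computing bottom-up: fibonacci(0)=0, fibonacci(1)=1, fibonacci(2)=1, fibonacci(3)=2, fibonacci(4)=3, fibonacci(5)=5, fibonacci(6)=8, fibonacci(7)=13, fibonacci(8)=21, fibonacci(9)=34, fibonacci(10)=55
= 55


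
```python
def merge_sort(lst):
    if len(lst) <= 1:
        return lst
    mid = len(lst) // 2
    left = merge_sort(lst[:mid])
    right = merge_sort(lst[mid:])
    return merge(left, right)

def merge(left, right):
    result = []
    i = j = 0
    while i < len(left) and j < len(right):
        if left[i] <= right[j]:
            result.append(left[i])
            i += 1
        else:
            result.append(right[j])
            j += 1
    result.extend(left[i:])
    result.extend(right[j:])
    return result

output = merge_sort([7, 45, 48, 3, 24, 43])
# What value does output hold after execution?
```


merge_sort([7, 45, 48, 3, 24, 43])
Split into [7, 45, 48] and [3, 24, 43]
Left sorted: [7, 45, 48]
Right sorted: [3, 24, 43]
Merge [7, 45, 48] and [3, 24, 43]
= [3, 7, 24, 43, 45, 48]


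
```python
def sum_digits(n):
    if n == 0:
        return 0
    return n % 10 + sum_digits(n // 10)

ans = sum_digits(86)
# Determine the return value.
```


sum_digits(86)
= 6 + sum_digits(8)
= 6 + 8 + sum_digits(0)
= 6 + 8 + 0
= 14


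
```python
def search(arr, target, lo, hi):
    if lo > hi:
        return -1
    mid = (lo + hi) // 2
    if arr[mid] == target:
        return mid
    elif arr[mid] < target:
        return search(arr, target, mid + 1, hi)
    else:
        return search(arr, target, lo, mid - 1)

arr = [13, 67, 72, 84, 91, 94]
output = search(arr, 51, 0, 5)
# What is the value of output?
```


search(arr, 51, 0, 5)
lo=0, hi=5, mid=2, arr[mid]=72
72 > 51, search left half
lo=0, hi=1, mid=0, arr[mid]=13
13 < 51, search right half
lo=1, hi=1, mid=1, arr[mid]=67
67 > 51, search left half
lo > hi, target not found, return -1
= -1


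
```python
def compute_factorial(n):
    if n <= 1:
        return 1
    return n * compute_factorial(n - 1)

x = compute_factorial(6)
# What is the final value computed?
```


compute_factorial(6)
= 6 * compute_factorial(5)
= 6 * 5 * compute_factorial(4)
= 6 * 5 * 4 * compute_factorial(3)
= 6 * 5 * 4 * 3 * compute_factorial(2)
= 6 * 5 * 4 * 3 * 2 * compute_factorial(1)
= 6 * 5 * 4 * 3 * 2 * 1
= 720


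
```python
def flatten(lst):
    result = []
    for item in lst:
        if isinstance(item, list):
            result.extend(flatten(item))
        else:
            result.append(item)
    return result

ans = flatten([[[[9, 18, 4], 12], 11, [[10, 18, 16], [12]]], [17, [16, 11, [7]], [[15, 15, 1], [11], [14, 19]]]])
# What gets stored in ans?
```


flatten([[[[9, 18, 4], 12], 11, [[10, 18, 16], [12]]], [17, [16, 11, [7]], [[15, 15, 1], [11], [14, 19]]]])
Processing each element:
  [[[9, 18, 4], 12], 11, [[10, 18, 16], [12]]] is a list -> flatten recursively -> [9, 18, 4, 12, 11, 10, 18, 16, 12]
  [17, [16, 11, [7]], [[15, 15, 1], [11], [14, 19]]] is a list -> flatten recursively -> [17, 16, 11, 7, 15, 15, 1, 11, 14, 19]
= [9, 18, 4, 12, 11, 10, 18, 16, 12, 17, 16, 11, 7, 15, 15, 1, 11, 14, 19]


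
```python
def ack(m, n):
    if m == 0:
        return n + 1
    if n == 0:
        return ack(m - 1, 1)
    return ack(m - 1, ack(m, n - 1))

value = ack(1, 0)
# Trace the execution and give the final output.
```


ack(1, 0)
n == 0: return ack(0, 1)
= ack(0, 1) = 2
= 2


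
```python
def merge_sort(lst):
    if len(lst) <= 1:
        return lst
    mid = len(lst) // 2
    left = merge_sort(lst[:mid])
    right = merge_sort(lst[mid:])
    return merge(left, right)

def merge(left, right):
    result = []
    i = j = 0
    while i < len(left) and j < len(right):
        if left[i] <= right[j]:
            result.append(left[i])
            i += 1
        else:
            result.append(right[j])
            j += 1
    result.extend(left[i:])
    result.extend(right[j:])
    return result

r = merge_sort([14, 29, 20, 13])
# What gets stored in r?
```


merge_sort([14, 29, 20, 13])
Split into [14, 29] and [20, 13]
Left sorted: [14, 29]
Right sorted: [13, 20]
Merge [14, 29] and [13, 20]
= [13, 14, 20, 29]


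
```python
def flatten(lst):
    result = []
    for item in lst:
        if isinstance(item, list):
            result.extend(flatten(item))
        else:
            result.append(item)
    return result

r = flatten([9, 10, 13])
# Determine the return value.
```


flatten([9, 10, 13])
Processing each element:
  9 is not a list -> append 9
  10 is not a list -> append 10
  13 is not a list -> append 13
= [9, 10, 13]


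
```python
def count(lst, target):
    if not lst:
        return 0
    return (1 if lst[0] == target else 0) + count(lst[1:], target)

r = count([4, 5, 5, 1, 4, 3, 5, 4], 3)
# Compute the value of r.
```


count([4, 5, 5, 1, 4, 3, 5, 4], 3)
lst[0]=4 != 3: 0 + count([5, 5, 1, 4, 3, 5, 4], 3)
lst[0]=5 != 3: 0 + count([5, 1, 4, 3, 5, 4], 3)
lst[0]=5 != 3: 0 + count([1, 4, 3, 5, 4], 3)
lst[0]=1 != 3: 0 + count([4, 3, 5, 4], 3)
lst[0]=4 != 3: 0 + count([3, 5, 4], 3)
lst[0]=3 == 3: 1 + count([5, 4], 3)
lst[0]=5 != 3: 0 + count([4], 3)
lst[0]=4 != 3: 0 + count([], 3)
= 1


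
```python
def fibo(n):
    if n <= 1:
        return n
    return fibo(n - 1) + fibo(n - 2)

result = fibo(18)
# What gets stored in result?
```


fibo(18)
= fibo(17) + fibo(16)
= (fibo(16) + fibo(15)) + fibo(16)
Computing bottom-up: fibo(0)=0, fibo(1)=1, fibo(2)=1, fibo(3)=2, fibo(4)=3, fibo(5)=5, fibo(6)=8, fibo(7)=13, fibo(8)=21, fibo(9)=34, fibo(10)=55, fibo(11)=89, fibo(12)=144, fibo(13)=233, fibo(14)=377, fibo(15)=610, fibo(16)=987, fibo(17)=1597, fibo(18)=2584
= 2584


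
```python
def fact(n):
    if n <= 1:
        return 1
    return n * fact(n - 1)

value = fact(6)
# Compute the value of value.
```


fact(6)
= 6 * fact(5)
= 6 * 5 * fact(4)
= 6 * 5 * 4 * fact(3)
= 6 * 5 * 4 * 3 * fact(2)
= 6 * 5 * 4 * 3 * 2 * fact(1)
= 6 * 5 * 4 * 3 * 2 * 1
= 720


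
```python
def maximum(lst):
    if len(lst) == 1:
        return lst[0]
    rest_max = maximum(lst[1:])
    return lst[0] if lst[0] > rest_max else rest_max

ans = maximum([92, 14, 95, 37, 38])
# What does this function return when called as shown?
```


maximum([92, 14, 95, 37, 38])
= compare 92 with maximum([14, 95, 37, 38])
= compare 14 with maximum([95, 37, 38])
= compare 95 with maximum([37, 38])
= compare 37 with maximum([38])
Base: maximum([38]) = 38
compare 37 with 38: max = 38
compare 95 with 38: max = 95
compare 14 with 95: max = 95
compare 92 with 95: max = 95
= 95


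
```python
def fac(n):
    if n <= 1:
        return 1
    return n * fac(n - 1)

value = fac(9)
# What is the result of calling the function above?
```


fac(9)
= 9 * fac(8)
= 9 * 8 * fac(7)
= 9 * 8 * 7 * fac(6)
= 9 * 8 * 7 * 6 * fac(5)
= 9 * 8 * 7 * 6 * 5 * fac(4)
= 9 * 8 * 7 * 6 * 5 * 4 * fac(3)
= 9 * 8 * 7 * 6 * 5 * 4 * 3 * fac(2)
= 9 * 8 * 7 * 6 * 5 * 4 * 3 * 2 * fac(1)
= 9 * 8 * 7 * 6 * 5 * 4 * 3 * 2 * 1
= 362880


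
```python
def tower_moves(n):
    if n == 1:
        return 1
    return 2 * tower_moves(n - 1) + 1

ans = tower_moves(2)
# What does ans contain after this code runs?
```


tower_moves(2)
= 2 * tower_moves(1) + 1
Now compute bottom-up:
tower_moves(1) = 1
tower_moves(2) = 2 * 1 + 1 = 3
= 3


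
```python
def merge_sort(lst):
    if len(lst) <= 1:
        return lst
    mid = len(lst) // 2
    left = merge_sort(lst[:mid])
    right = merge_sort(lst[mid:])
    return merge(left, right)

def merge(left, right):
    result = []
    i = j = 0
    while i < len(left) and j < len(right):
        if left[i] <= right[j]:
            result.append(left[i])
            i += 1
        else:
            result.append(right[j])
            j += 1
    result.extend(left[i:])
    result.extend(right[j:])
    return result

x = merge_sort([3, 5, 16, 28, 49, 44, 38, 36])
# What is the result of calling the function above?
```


merge_sort([3, 5, 16, 28, 49, 44, 38, 36])
Split into [3, 5, 16, 28] and [49, 44, 38, 36]
Left sorted: [3, 5, 16, 28]
Right sorted: [36, 38, 44, 49]
Merge [3, 5, 16, 28] and [36, 38, 44, 49]
= [3, 5, 16, 28, 36, 38, 44, 49]


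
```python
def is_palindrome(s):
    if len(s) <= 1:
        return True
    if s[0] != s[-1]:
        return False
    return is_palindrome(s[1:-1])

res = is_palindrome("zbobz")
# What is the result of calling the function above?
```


is_palindrome("zbobz")
"zbobz": s[0]='z' == s[-1]='z' -> is_palindrome("bob")
"bob": s[0]='b' == s[-1]='b' -> is_palindrome("o")
"o": len <= 1 -> True
= True


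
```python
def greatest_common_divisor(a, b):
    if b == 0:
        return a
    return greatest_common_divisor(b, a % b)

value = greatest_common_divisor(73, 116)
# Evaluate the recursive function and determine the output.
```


greatest_common_divisor(73, 116)
= greatest_common_divisor(116, 73 % 116) = greatest_common_divisor(116, 73)
= greatest_common_divisor(73, 116 % 73) = greatest_common_divisor(73, 43)
= greatest_common_divisor(43, 73 % 43) = greatest_common_divisor(43, 30)
= greatest_common_divisor(30, 43 % 30) = greatest_common_divisor(30, 13)
= greatest_common_divisor(13, 30 % 13) = greatest_common_divisor(13, 4)
= greatest_common_divisor(4, 13 % 4) = greatest_common_divisor(4, 1)
= greatest_common_divisor(1, 4 % 1) = greatest_common_divisor(1, 0)
b == 0, return a = 1


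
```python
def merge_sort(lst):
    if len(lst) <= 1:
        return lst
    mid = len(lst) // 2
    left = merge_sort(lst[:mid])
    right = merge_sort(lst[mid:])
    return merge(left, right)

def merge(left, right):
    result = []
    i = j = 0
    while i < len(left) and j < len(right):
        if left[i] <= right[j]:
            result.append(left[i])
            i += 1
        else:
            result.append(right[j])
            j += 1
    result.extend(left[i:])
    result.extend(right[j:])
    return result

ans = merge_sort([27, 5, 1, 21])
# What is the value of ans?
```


merge_sort([27, 5, 1, 21])
Split into [27, 5] and [1, 21]
Left sorted: [5, 27]
Right sorted: [1, 21]
Merge [5, 27] and [1, 21]
= [1, 5, 21, 27]


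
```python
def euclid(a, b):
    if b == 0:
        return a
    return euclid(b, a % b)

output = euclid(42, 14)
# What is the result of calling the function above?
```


euclid(42, 14)
= euclid(14, 42 % 14) = euclid(14, 0)
b == 0, return a = 14


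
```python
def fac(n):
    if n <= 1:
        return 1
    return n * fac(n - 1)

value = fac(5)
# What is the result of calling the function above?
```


fac(5)
= 5 * fac(4)
= 5 * 4 * fac(3)
= 5 * 4 * 3 * fac(2)
= 5 * 4 * 3 * 2 * fac(1)
= 5 * 4 * 3 * 2 * 1
= 120


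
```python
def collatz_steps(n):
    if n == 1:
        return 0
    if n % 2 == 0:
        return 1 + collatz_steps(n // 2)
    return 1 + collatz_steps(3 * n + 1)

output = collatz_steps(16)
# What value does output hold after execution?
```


collatz_steps(16)
16 is even -> collatz_steps(8)
8 is even -> collatz_steps(4)
4 is even -> collatz_steps(2)
2 is even -> collatz_steps(1)
Reached 1 after 4 steps
= 4


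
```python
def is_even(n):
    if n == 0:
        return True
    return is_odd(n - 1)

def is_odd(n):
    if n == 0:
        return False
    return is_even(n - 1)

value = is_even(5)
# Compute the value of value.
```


is_even(5)
= is_odd(4)
= is_even(3)
= is_odd(2)
= is_even(1)
= is_odd(0)
n == 0: return False
= False


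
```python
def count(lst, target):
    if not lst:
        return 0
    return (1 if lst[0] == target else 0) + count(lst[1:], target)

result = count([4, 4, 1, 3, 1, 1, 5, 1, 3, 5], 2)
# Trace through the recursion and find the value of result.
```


count([4, 4, 1, 3, 1, 1, 5, 1, 3, 5], 2)
lst[0]=4 != 2: 0 + count([4, 1, 3, 1, 1, 5, 1, 3, 5], 2)
lst[0]=4 != 2: 0 + count([1, 3, 1, 1, 5, 1, 3, 5], 2)
lst[0]=1 != 2: 0 + count([3, 1, 1, 5, 1, 3, 5], 2)
lst[0]=3 != 2: 0 + count([1, 1, 5, 1, 3, 5], 2)
lst[0]=1 != 2: 0 + count([1, 5, 1, 3, 5], 2)
lst[0]=1 != 2: 0 + count([5, 1, 3, 5], 2)
lst[0]=5 != 2: 0 + count([1, 3, 5], 2)
lst[0]=1 != 2: 0 + count([3, 5], 2)
lst[0]=3 != 2: 0 + count([5], 2)
lst[0]=5 != 2: 0 + count([], 2)
= 0


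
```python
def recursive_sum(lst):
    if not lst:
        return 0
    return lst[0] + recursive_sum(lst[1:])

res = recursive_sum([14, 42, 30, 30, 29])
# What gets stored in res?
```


recursive_sum([14, 42, 30, 30, 29])
= 14 + recursive_sum([42, 30, 30, 29])
= 14 + 42 + recursive_sum([30, 30, 29])
= 14 + 42 + 30 + recursive_sum([30, 29])
= 14 + 42 + 30 + 30 + recursive_sum([29])
= 14 + 42 + 30 + 30 + 29 + recursive_sum([])
= 14 + 42 + 30 + 30 + 29 + 0
= 145


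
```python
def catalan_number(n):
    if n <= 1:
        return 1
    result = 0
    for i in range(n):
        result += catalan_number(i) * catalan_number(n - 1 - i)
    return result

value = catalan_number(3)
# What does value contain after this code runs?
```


catalan_number(3)
= sum of catalan_number(i) * catalan_number(3-1-i) for i in 0..2
First compute sub-values bottom-up:
  catalan_number(0) = 1, catalan_number(1) = 1
  catalan_number(2) = 1*1 + 1*1 = 2
Now catalan_number(3):
  catalan_number(0)*catalan_number(2) = 1*2 = 2
  catalan_number(1)*catalan_number(1) = 1*1 = 1
  catalan_number(2)*catalan_number(0) = 2*1 = 2
= 2 + 1 + 2
= 5


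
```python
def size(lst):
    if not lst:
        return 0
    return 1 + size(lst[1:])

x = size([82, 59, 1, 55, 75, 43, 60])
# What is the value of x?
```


size([82, 59, 1, 55, 75, 43, 60])
= 1 + size([59, 1, 55, 75, 43, 60])
= 1 + 1 + size([1, 55, 75, 43, 60])
= 1 + 1 + 1 + size([55, 75, 43, 60])
= 1 + 1 + 1 + 1 + size([75, 43, 60])
= 1 + 1 + 1 + 1 + 1 + size([43, 60])
= 1 + 1 + 1 + 1 + 1 + 1 + size([60])
= 1 + 1 + 1 + 1 + 1 + 1 + 1 + size([])
= 1 + 1 + 1 + 1 + 1 + 1 + 1 + 0
= 7


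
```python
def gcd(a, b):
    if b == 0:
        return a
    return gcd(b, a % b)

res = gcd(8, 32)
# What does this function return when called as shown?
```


gcd(8, 32)
= gcd(32, 8 % 32) = gcd(32, 8)
= gcd(8, 32 % 8) = gcd(8, 0)
b == 0, return a = 8


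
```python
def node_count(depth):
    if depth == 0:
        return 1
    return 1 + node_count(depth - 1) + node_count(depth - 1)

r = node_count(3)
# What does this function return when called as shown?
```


node_count(3)
= 1 + node_count(2) + node_count(2)
= 1 + 2 * node_count(2)
node_count(k) = 2^(k+1) - 1
node_count(0) = 1
node_count(1) = 3
node_count(2) = 7
node_count(3) = 15
node_count(3) = 2^4 - 1 = 15


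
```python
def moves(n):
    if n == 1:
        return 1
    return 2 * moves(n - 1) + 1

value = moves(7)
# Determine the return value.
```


moves(7)
= 2 * moves(6) + 1
= 2 * (2 * moves(5) + 1) + 1
= 2 * (2 * (2 * moves(4) + 1) + 1) + 1
= 2 * (2 * (2 * (2 * moves(3) + 1) + 1) + 1) + 1
= 2 * (2 * (2 * (2 * (2 * moves(2) + 1) + 1) + 1) + 1) + 1
= 2 * (2 * (2 * (2 * (2 * (2 * moves(1) + 1) + 1) + 1) + 1) + 1) + 1
Now compute bottom-up:
moves(1) = 1
moves(2) = 2 * 1 + 1 = 3
moves(3) = 2 * 3 + 1 = 7
moves(4) = 2 * 7 + 1 = 15
moves(5) = 2 * 15 + 1 = 31
moves(6) = 2 * 31 + 1 = 63
moves(7) = 2 * 63 + 1 = 127
= 127


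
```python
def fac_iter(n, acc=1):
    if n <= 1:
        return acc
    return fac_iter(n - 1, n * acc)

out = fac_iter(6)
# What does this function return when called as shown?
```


fac_iter(6, 1)
= fac_iter(5, 6 * 1) = fac_iter(5, 6)
= fac_iter(4, 5 * 6) = fac_iter(4, 30)
= fac_iter(3, 4 * 30) = fac_iter(3, 120)
= fac_iter(2, 3 * 120) = fac_iter(2, 360)
= fac_iter(1, 2 * 360) = fac_iter(1, 720)
n <= 1, return acc = 720


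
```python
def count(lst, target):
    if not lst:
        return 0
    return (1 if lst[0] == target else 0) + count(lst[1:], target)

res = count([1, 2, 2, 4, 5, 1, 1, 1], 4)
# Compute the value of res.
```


count([1, 2, 2, 4, 5, 1, 1, 1], 4)
lst[0]=1 != 4: 0 + count([2, 2, 4, 5, 1, 1, 1], 4)
lst[0]=2 != 4: 0 + count([2, 4, 5, 1, 1, 1], 4)
lst[0]=2 != 4: 0 + count([4, 5, 1, 1, 1], 4)
lst[0]=4 == 4: 1 + count([5, 1, 1, 1], 4)
lst[0]=5 != 4: 0 + count([1, 1, 1], 4)
lst[0]=1 != 4: 0 + count([1, 1], 4)
lst[0]=1 != 4: 0 + count([1], 4)
lst[0]=1 != 4: 0 + count([], 4)
= 1


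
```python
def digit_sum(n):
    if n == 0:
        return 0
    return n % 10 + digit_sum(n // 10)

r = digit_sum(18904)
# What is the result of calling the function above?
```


digit_sum(18904)
= 4 + digit_sum(1890)
= 4 + 0 + digit_sum(189)
= 4 + 0 + 9 + digit_sum(18)
= 4 + 0 + 9 + 8 + digit_sum(1)
= 4 + 0 + 9 + 8 + 1 + digit_sum(0)
= 4 + 0 + 9 + 8 + 1 + 0
= 22


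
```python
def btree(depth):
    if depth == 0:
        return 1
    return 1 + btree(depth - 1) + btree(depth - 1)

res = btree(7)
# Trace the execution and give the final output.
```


btree(7)
= 1 + btree(6) + btree(6)
= 1 + 2 * btree(6)
btree(k) = 2^(k+1) - 1
btree(0) = 1
btree(1) = 3
btree(2) = 7
btree(3) = 15
btree(4) = 31
btree(7) = 2^8 - 1 = 255


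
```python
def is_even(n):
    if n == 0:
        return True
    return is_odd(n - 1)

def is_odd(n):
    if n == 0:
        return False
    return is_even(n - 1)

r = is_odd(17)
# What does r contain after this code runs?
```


is_odd(17)
= is_even(16)
= is_odd(15)
= is_even(14)
= is_odd(13)
= is_even(12)
= is_odd(11)
= is_even(10)
= is_odd(9)
= is_even(8)
= is_odd(7)
= is_even(6)
= is_odd(5)
= is_even(4)
= is_odd(3)
= is_even(2)
= is_odd(1)
= is_even(0)
n == 0: return True
= True


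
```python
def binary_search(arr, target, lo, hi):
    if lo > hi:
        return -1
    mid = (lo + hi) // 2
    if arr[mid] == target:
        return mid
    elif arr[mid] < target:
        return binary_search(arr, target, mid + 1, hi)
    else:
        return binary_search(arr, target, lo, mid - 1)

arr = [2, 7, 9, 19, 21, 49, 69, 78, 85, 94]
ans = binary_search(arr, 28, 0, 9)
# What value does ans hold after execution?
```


binary_search(arr, 28, 0, 9)
lo=0, hi=9, mid=4, arr[mid]=21
21 < 28, search right half
lo=5, hi=9, mid=7, arr[mid]=78
78 > 28, search left half
lo=5, hi=6, mid=5, arr[mid]=49
49 > 28, search left half
lo > hi, target not found, return -1
= -1


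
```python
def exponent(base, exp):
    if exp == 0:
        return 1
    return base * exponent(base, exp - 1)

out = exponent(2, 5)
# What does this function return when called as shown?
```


exponent(2, 5)
= 2 * exponent(2, 4)
= 2 * 2 * exponent(2, 3)
= 2 * 2 * 2 * exponent(2, 2)
= 2 * 2 * 2 * 2 * exponent(2, 1)
= 2 * 2 * 2 * 2 * 2 * exponent(2, 0)
= 2 * 2 * 2 * 2 * 2 * 1
= 32


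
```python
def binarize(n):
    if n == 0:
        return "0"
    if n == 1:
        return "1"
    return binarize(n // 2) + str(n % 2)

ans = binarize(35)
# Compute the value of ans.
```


binarize(35)
= binarize(17) + "1"
= binarize(8) + "1" + "1"
= binarize(4) + "0" + "1" + "1"
= binarize(2) + "0" + "0" + "1" + "1"
= binarize(1) + "0" + "0" + "0" + "1" + "1"
= "1" + "0" + "0" + "0" + "1" + "1"
= "100011"


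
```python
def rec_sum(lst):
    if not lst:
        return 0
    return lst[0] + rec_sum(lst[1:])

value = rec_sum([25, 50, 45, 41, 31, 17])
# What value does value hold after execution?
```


rec_sum([25, 50, 45, 41, 31, 17])
= 25 + rec_sum([50, 45, 41, 31, 17])
= 25 + 50 + rec_sum([45, 41, 31, 17])
= 25 + 50 + 45 + rec_sum([41, 31, 17])
= 25 + 50 + 45 + 41 + rec_sum([31, 17])
= 25 + 50 + 45 + 41 + 31 + rec_sum([17])
= 25 + 50 + 45 + 41 + 31 + 17 + rec_sum([])
= 25 + 50 + 45 + 41 + 31 + 17 + 0
= 209


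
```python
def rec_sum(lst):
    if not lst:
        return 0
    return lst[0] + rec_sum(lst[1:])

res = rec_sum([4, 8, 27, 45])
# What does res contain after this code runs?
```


rec_sum([4, 8, 27, 45])
= 4 + rec_sum([8, 27, 45])
= 4 + 8 + rec_sum([27, 45])
= 4 + 8 + 27 + rec_sum([45])
= 4 + 8 + 27 + 45 + rec_sum([])
= 4 + 8 + 27 + 45 + 0
= 84


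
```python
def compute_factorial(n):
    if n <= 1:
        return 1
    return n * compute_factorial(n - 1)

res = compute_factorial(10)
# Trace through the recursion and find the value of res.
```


compute_factorial(10)
= 10 * compute_factorial(9)
= 10 * 9 * compute_factorial(8)
= 10 * 9 * 8 * compute_factorial(7)
= 10 * 9 * 8 * 7 * compute_factorial(6)
= 10 * 9 * 8 * 7 * 6 * compute_factorial(5)
= 10 * 9 * 8 * 7 * 6 * 5 * compute_factorial(4)
= 10 * 9 * 8 * 7 * 6 * 5 * 4 * compute_factorial(3)
= 10 * 9 * 8 * 7 * 6 * 5 * 4 * 3 * compute_factorial(2)
= 10 * 9 * 8 * 7 * 6 * 5 * 4 * 3 * 2 * compute_factorial(1)
= 10 * 9 * 8 * 7 * 6 * 5 * 4 * 3 * 2 * 1
= 3628800


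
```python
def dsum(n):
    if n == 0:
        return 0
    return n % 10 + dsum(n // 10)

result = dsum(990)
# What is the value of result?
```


dsum(990)
= 0 + dsum(99)
= 0 + 9 + dsum(9)
= 0 + 9 + 9 + dsum(0)
= 0 + 9 + 9 + 0
= 18


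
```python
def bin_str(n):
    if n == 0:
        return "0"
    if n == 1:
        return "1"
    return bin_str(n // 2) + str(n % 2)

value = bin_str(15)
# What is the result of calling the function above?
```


bin_str(15)
= bin_str(7) + "1"
= bin_str(3) + "1" + "1"
= bin_str(1) + "1" + "1" + "1"
= "1" + "1" + "1" + "1"
= "1111"


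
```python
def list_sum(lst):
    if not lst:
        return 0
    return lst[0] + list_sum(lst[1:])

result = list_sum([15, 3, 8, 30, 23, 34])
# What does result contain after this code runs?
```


list_sum([15, 3, 8, 30, 23, 34])
= 15 + list_sum([3, 8, 30, 23, 34])
= 15 + 3 + list_sum([8, 30, 23, 34])
= 15 + 3 + 8 + list_sum([30, 23, 34])
= 15 + 3 + 8 + 30 + list_sum([23, 34])
= 15 + 3 + 8 + 30 + 23 + list_sum([34])
= 15 + 3 + 8 + 30 + 23 + 34 + list_sum([])
= 15 + 3 + 8 + 30 + 23 + 34 + 0
= 113


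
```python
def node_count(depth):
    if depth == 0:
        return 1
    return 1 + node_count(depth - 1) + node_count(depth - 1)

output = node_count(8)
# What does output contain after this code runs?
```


node_count(8)
= 1 + node_count(7) + node_count(7)
= 1 + 2 * node_count(7)
node_count(k) = 2^(k+1) - 1
node_count(0) = 1
node_count(1) = 3
node_count(2) = 7
node_count(3) = 15
node_count(4) = 31
node_count(8) = 2^9 - 1 = 511
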